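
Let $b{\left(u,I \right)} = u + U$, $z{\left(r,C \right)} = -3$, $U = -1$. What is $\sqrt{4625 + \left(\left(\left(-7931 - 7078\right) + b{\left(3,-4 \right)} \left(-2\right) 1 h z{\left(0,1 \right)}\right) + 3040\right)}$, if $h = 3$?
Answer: $6 i \sqrt{203} \approx 85.487 i$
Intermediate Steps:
$b{\left(u,I \right)} = -1 + u$ ($b{\left(u,I \right)} = u - 1 = -1 + u$)
$\sqrt{4625 + \left(\left(\left(-7931 - 7078\right) + b{\left(3,-4 \right)} \left(-2\right) 1 h z{\left(0,1 \right)}\right) + 3040\right)} = \sqrt{4625 + \left(\left(\left(-7931 - 7078\right) + \left(-1 + 3\right) \left(-2\right) 1 \cdot 3 \left(-3\right)\right) + 3040\right)} = \sqrt{4625 + \left(\left(-15009 + 2 \left(-2\right) 1 \cdot 3 \left(-3\right)\right) + 3040\right)} = \sqrt{4625 + \left(\left(-15009 + \left(-4\right) 1 \cdot 3 \left(-3\right)\right) + 3040\right)} = \sqrt{4625 + \left(\left(-15009 + \left(-4\right) 3 \left(-3\right)\right) + 3040\right)} = \sqrt{4625 + \left(\left(-15009 - -36\right) + 3040\right)} = \sqrt{4625 + \left(\left(-15009 + 36\right) + 3040\right)} = \sqrt{4625 + \left(-14973 + 3040\right)} = \sqrt{4625 - 11933} = \sqrt{-7308} = 6 i \sqrt{203}$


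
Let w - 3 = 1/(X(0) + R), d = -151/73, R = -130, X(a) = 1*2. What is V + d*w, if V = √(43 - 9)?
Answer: -57833/9344 + √34 ≈ -0.35837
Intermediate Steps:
V = √34 ≈ 5.8309
X(a) = 2
d = -151/73 (d = -151*1/73 = -151/73 ≈ -2.0685)
w = 383/128 (w = 3 + 1/(2 - 130) = 3 + 1/(-128) = 3 - 1/128 = 383/128 ≈ 2.9922)
V + d*w = √34 - 151/73*383/128 = √34 - 57833/9344 = -57833/9344 + √34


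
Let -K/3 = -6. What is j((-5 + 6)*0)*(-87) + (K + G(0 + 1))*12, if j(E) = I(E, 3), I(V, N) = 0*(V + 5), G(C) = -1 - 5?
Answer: 144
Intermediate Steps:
G(C) = -6
I(V, N) = 0 (I(V, N) = 0*(5 + V) = 0)
j(E) = 0
K = 18 (K = -3*(-6) = 18)
j((-5 + 6)*0)*(-87) + (K + G(0 + 1))*12 = 0*(-87) + (18 - 6)*12 = 0 + 12*12 = 0 + 144 = 144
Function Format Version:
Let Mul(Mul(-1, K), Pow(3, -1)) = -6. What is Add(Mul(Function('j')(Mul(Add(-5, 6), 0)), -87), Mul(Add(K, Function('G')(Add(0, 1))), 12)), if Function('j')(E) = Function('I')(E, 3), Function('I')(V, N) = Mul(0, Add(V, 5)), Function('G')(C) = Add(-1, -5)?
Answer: 144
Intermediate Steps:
Function('G')(C) = -6
Function('I')(V, N) = 0 (Function('I')(V, N) = Mul(0, Add(5, V)) = 0)
Function('j')(E) = 0
K = 18 (K = Mul(-3, -6) = 18)
Add(Mul(Function('j')(Mul(Add(-5, 6), 0)), -87), Mul(Add(K, Function('G')(Add(0, 1))), 12)) = Add(Mul(0, -87), Mul(Add(18, -6), 12)) = Add(0, Mul(12, 12)) = Add(0, 144) = 144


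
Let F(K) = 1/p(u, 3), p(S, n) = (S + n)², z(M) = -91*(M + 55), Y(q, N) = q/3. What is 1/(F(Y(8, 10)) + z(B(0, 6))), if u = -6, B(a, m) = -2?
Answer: -9/43406 ≈ -0.00020734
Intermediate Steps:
Y(q, N) = q/3 (Y(q, N) = q*(⅓) = q/3)
z(M) = -5005 - 91*M (z(M) = -91*(55 + M) = -5005 - 91*M)
F(K) = ⅑ (F(K) = 1/((-6 + 3)²) = 1/((-3)²) = 1/9 = ⅑)
1/(F(Y(8, 10)) + z(B(0, 6))) = 1/(⅑ + (-5005 - 91*(-2))) = 1/(⅑ + (-5005 + 182)) = 1/(⅑ - 4823) = 1/(-43406/9) = -9/43406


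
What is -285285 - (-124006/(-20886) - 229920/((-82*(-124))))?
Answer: -3786381599098/13273053 ≈ -2.8527e+5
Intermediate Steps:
-285285 - (-124006/(-20886) - 229920/((-82*(-124)))) = -285285 - (-124006*(-1/20886) - 229920/((-1*(-10168)))) = -285285 - (62003/10443 - 229920/10168) = -285285 - (62003/10443 - 229920*1/10168) = -285285 - (62003/10443 - 28740/1271) = -285285 - 1*(-221326007/13273053) = -285285 + 221326007/13273053 = -3786381599098/13273053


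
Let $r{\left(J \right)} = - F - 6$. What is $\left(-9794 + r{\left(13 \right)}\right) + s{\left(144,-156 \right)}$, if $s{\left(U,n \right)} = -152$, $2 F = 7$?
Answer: $- \frac{19911}{2} \approx -9955.5$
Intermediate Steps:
$F = \frac{7}{2}$ ($F = \frac{1}{2} \cdot 7 = \frac{7}{2} \approx 3.5$)
$r{\left(J \right)} = - \frac{19}{2}$ ($r{\left(J \right)} = \left(-1\right) \frac{7}{2} - 6 = - \frac{7}{2} - 6 = - \frac{19}{2}$)
$\left(-9794 + r{\left(13 \right)}\right) + s{\left(144,-156 \right)} = \left(-9794 - \frac{19}{2}\right) - 152 = - \frac{19607}{2} - 152 = - \frac{19911}{2}$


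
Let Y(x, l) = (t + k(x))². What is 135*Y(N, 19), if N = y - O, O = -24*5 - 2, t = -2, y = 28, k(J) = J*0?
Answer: 540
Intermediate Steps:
k(J) = 0
O = -122 (O = -4*30 - 2 = -120 - 2 = -122)
N = 150 (N = 28 - 1*(-122) = 28 + 122 = 150)
Y(x, l) = 4 (Y(x, l) = (-2 + 0)² = (-2)² = 4)
135*Y(N, 19) = 135*4 = 540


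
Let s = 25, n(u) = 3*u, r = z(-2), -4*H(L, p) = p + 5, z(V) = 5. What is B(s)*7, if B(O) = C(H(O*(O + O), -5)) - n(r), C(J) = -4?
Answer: -133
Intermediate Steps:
H(L, p) = -5/4 - p/4 (H(L, p) = -(p + 5)/4 = -(5 + p)/4 = -5/4 - p/4)
r = 5
B(O) = -19 (B(O) = -4 - 3*5 = -4 - 1*15 = -4 - 15 = -19)
B(s)*7 = -19*7 = -133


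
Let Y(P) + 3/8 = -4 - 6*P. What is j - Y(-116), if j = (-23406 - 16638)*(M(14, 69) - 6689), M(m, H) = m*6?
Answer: 2115919427/8 ≈ 2.6449e+8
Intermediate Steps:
M(m, H) = 6*m
Y(P) = -35/8 - 6*P (Y(P) = -3/8 + (-4 - 6*P) = -35/8 - 6*P)
j = 264490620 (j = (-23406 - 16638)*(6*14 - 6689) = -40044*(84 - 6689) = -40044*(-6605) = 264490620)
j - Y(-116) = 264490620 - (-35/8 - 6*(-116)) = 264490620 - (-35/8 + 696) = 264490620 - 1*5533/8 = 264490620 - 5533/8 = 2115919427/8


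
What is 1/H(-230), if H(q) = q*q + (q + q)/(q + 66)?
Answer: 41/2169015 ≈ 1.8903e-5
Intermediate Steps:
H(q) = q² + 2*q/(66 + q) (H(q) = q² + (2*q)/(66 + q) = q² + 2*q/(66 + q))
1/H(-230) = 1/(-230*(2 + (-230)² + 66*(-230))/(66 - 230)) = 1/(-230*(2 + 52900 - 15180)/(-164)) = 1/(-230*(-1/164)*37722) = 1/(2169015/41) = 41/2169015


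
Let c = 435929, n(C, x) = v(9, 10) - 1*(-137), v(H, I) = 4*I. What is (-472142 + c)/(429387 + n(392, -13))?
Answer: -12071/143188 ≈ -0.084302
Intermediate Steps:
n(C, x) = 177 (n(C, x) = 4*10 - 1*(-137) = 40 + 137 = 177)
(-472142 + c)/(429387 + n(392, -13)) = (-472142 + 435929)/(429387 + 177) = -36213/429564 = -36213*1/429564 = -12071/143188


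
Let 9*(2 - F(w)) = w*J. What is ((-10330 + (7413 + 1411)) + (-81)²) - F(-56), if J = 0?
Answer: 5053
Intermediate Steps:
F(w) = 2 (F(w) = 2 - w*0/9 = 2 - ⅑*0 = 2 + 0 = 2)
((-10330 + (7413 + 1411)) + (-81)²) - F(-56) = ((-10330 + (7413 + 1411)) + (-81)²) - 1*2 = ((-10330 + 8824) + 6561) - 2 = (-1506 + 6561) - 2 = 5055 - 2 = 5053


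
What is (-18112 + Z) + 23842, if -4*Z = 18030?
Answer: 2445/2 ≈ 1222.5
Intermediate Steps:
Z = -9015/2 (Z = -¼*18030 = -9015/2 ≈ -4507.5)
(-18112 + Z) + 23842 = (-18112 - 9015/2) + 23842 = -45239/2 + 23842 = 2445/2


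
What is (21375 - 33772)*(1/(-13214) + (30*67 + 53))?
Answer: -337948182957/13214 ≈ -2.5575e+7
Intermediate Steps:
(21375 - 33772)*(1/(-13214) + (30*67 + 53)) = -12397*(-1/13214 + (2010 + 53)) = -12397*(-1/13214 + 2063) = -12397*27260481/13214 = -337948182957/13214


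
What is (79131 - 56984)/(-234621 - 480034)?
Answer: -22147/714655 ≈ -0.030990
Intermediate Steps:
(79131 - 56984)/(-234621 - 480034) = 22147/(-714655) = 22147*(-1/714655) = -22147/714655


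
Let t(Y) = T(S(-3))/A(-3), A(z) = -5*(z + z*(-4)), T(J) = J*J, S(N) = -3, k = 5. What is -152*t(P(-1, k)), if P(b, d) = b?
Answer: 152/5 ≈ 30.400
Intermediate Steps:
T(J) = J²
A(z) = 15*z (A(z) = -5*(z - 4*z) = -(-15)*z = 15*z)
t(Y) = -⅕ (t(Y) = (-3)²/((15*(-3))) = 9/(-45) = 9*(-1/45) = -⅕)
-152*t(P(-1, k)) = -152*(-⅕) = 152/5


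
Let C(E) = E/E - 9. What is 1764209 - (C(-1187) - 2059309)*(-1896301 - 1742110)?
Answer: -7492639861078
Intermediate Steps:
C(E) = -8 (C(E) = 1 - 9 = -8)
1764209 - (C(-1187) - 2059309)*(-1896301 - 1742110) = 1764209 - (-8 - 2059309)*(-1896301 - 1742110) = 1764209 - (-2059317)*(-3638411) = 1764209 - 1*7492641625287 = 1764209 - 7492641625287 = -7492639861078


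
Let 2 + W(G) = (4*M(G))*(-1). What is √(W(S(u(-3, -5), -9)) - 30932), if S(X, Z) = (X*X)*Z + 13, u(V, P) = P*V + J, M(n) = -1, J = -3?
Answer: I*√30930 ≈ 175.87*I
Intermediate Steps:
u(V, P) = -3 + P*V (u(V, P) = P*V - 3 = -3 + P*V)
S(X, Z) = 13 + Z*X² (S(X, Z) = X²*Z + 13 = Z*X² + 13 = 13 + Z*X²)
W(G) = 2 (W(G) = -2 + (4*(-1))*(-1) = -2 - 4*(-1) = -2 + 4 = 2)
√(W(S(u(-3, -5), -9)) - 30932) = √(2 - 30932) = √(-30930) = I*√30930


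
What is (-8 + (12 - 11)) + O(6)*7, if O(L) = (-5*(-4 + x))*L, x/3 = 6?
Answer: -2947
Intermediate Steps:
x = 18 (x = 3*6 = 18)
O(L) = -70*L (O(L) = (-5*(-4 + 18))*L = (-5*14)*L = -70*L)
(-8 + (12 - 11)) + O(6)*7 = (-8 + (12 - 11)) - 70*6*7 = (-8 + 1) - 420*7 = -7 - 2940 = -2947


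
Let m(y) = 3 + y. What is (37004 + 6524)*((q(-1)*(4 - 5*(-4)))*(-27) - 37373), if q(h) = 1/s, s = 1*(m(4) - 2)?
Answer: -8162065864/5 ≈ -1.6324e+9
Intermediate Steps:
s = 5 (s = 1*((3 + 4) - 2) = 1*(7 - 2) = 1*5 = 5)
q(h) = ⅕ (q(h) = 1/5 = ⅕)
(37004 + 6524)*((q(-1)*(4 - 5*(-4)))*(-27) - 37373) = (37004 + 6524)*(((4 - 5*(-4))/5)*(-27) - 37373) = 43528*(((4 + 20)/5)*(-27) - 37373) = 43528*(((⅕)*24)*(-27) - 37373) = 43528*((24/5)*(-27) - 37373) = 43528*(-648/5 - 37373) = 43528*(-187513/5) = -8162065864/5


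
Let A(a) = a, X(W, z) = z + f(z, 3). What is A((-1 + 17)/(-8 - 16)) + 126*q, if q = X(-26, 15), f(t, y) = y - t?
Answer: 1132/3 ≈ 377.33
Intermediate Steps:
X(W, z) = 3 (X(W, z) = z + (3 - z) = 3)
q = 3
A((-1 + 17)/(-8 - 16)) + 126*q = (-1 + 17)/(-8 - 16) + 126*3 = 16/(-24) + 378 = 16*(-1/24) + 378 = -⅔ + 378 = 1132/3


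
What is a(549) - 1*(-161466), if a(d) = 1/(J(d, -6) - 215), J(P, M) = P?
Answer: 53929645/334 ≈ 1.6147e+5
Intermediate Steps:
a(d) = 1/(-215 + d) (a(d) = 1/(d - 215) = 1/(-215 + d))
a(549) - 1*(-161466) = 1/(-215 + 549) - 1*(-161466) = 1/334 + 161466 = 53929645/334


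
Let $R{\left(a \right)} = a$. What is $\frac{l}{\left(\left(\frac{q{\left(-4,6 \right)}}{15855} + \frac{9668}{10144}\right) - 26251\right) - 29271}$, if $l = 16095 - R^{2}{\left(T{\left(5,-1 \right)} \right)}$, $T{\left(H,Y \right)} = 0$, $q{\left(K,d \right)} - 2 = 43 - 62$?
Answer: $- \frac{22315595400}{76979511853} \approx -0.28989$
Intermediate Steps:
$q{\left(K,d \right)} = -17$ ($q{\left(K,d \right)} = 2 + \left(43 - 62\right) = 2 - 19 = -17$)
$l = 16095$ ($l = 16095 - 0^{2} = 16095 - 0 = 16095 + 0 = 16095$)
$\frac{l}{\left(\left(\frac{q{\left(-4,6 \right)}}{15855} + \frac{9668}{10144}\right) - 26251\right) - 29271} = \frac{16095}{\left(\left(- \frac{17}{15855} + \frac{9668}{10144}\right) - 26251\right) - 29271} = \frac{16095}{\left(\left(\left(-17\right) \frac{1}{15855} + 9668 \cdot \frac{1}{10144}\right) - 26251\right) - 29271} = \frac{16095}{\left(\left(- \frac{17}{15855} + \frac{2417}{2536}\right) - 26251\right) - 29271} = \frac{16095}{\left(\frac{38278423}{40208280} - 26251\right) - 29271} = \frac{16095}{- \frac{1055469279857}{40208280} - 29271} = \frac{16095}{- \frac{2232405843737}{40208280}} = 16095 \left(- \frac{40208280}{2232405843737}\right) = - \frac{22315595400}{76979511853}$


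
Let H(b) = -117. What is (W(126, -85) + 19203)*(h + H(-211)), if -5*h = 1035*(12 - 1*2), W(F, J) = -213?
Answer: -41531130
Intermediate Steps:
h = -2070 (h = -207*(12 - 1*2) = -207*(12 - 2) = -207*10 = -1/5*10350 = -2070)
(W(126, -85) + 19203)*(h + H(-211)) = (-213 + 19203)*(-2070 - 117) = 18990*(-2187) = -41531130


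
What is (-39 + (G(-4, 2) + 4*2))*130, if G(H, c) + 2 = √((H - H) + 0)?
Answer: -4290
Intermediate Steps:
G(H, c) = -2 (G(H, c) = -2 + √((H - H) + 0) = -2 + √(0 + 0) = -2 + √0 = -2 + 0 = -2)
(-39 + (G(-4, 2) + 4*2))*130 = (-39 + (-2 + 4*2))*130 = (-39 + (-2 + 8))*130 = (-39 + 6)*130 = -33*130 = -4290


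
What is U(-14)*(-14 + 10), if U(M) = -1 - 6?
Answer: 28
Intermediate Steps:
U(M) = -7
U(-14)*(-14 + 10) = -7*(-14 + 10) = -7*(-4) = 28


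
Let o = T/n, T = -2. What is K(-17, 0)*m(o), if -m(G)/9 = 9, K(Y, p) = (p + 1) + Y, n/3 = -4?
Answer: 1296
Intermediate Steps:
n = -12 (n = 3*(-4) = -12)
K(Y, p) = 1 + Y + p (K(Y, p) = (1 + p) + Y = 1 + Y + p)
o = ⅙ (o = -2/(-12) = -2*(-1/12) = ⅙ ≈ 0.16667)
m(G) = -81 (m(G) = -9*9 = -81)
K(-17, 0)*m(o) = (1 - 17 + 0)*(-81) = -16*(-81) = 1296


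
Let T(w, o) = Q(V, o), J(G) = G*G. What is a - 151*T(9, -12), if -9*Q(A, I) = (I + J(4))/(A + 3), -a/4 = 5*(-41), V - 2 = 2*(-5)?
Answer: 36296/45 ≈ 806.58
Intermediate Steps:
V = -8 (V = 2 + 2*(-5) = 2 - 10 = -8)
J(G) = G²
a = 820 (a = -20*(-41) = -4*(-205) = 820)
Q(A, I) = -(16 + I)/(9*(3 + A)) (Q(A, I) = -(I + 4²)/(9*(A + 3)) = -(I + 16)/(9*(3 + A)) = -(16 + I)/(9*(3 + A)))
T(w, o) = 16/45 + o/45 (T(w, o) = (-16 - o)/(9*(3 - 8)) = (⅑)*(-16 - o)/(-5) = (⅑)*(-⅕)*(-16 - o) = 16/45 + o/45)
a - 151*T(9, -12) = 820 - 151*(16/45 + (1/45)*(-12)) = 820 - 151*(16/45 - 4/15) = 820 - 151*4/45 = 820 - 604/45 = 36296/45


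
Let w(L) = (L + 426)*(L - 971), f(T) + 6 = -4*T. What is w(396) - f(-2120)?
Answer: -481124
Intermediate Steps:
f(T) = -6 - 4*T
w(L) = (-971 + L)*(426 + L) (w(L) = (426 + L)*(-971 + L) = (-971 + L)*(426 + L))
w(396) - f(-2120) = (-413646 + 396² - 545*396) - (-6 - 4*(-2120)) = (-413646 + 156816 - 215820) - (-6 + 8480) = -472650 - 1*8474 = -472650 - 8474 = -481124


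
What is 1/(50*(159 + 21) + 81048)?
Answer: 1/90048 ≈ 1.1105e-5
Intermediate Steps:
1/(50*(159 + 21) + 81048) = 1/(50*180 + 81048) = 1/(9000 + 81048) = 1/90048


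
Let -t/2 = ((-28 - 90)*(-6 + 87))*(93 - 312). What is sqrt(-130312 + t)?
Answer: 2*I*sqrt(1079179) ≈ 2077.7*I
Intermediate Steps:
t = -4186404 (t = -2*(-28 - 90)*(-6 + 87)*(93 - 312) = -2*(-118*81)*(-219) = -(-19116)*(-219) = -2*2093202 = -4186404)
sqrt(-130312 + t) = sqrt(-130312 - 4186404) = sqrt(-4316716) = 2*I*sqrt(1079179)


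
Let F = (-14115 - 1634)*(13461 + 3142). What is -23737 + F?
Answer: -261504384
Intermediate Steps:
F = -261480647 (F = -15749*16603 = -261480647)
-23737 + F = -23737 - 261480647 = -261504384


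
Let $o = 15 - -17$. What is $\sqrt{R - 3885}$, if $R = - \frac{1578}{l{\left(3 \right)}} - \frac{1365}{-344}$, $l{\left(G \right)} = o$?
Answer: $\frac{3 i \sqrt{12919479}}{172} \approx 62.692 i$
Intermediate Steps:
$o = 32$ ($o = 15 + 17 = 32$)
$l{\left(G \right)} = 32$
$R = - \frac{31197}{688}$ ($R = - \frac{1578}{32} - \frac{1365}{-344} = \left(-1578\right) \frac{1}{32} - - \frac{1365}{344} = - \frac{789}{16} + \frac{1365}{344} = - \frac{31197}{688} \approx -45.344$)
$\sqrt{R - 3885} = \sqrt{- \frac{31197}{688} - 3885} = \sqrt{- \frac{2704077}{688}} = \frac{3 i \sqrt{12919479}}{172}$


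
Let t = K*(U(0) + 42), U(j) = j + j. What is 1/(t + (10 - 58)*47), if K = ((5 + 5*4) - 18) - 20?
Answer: -1/2802 ≈ -0.00035689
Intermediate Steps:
U(j) = 2*j
K = -13 (K = ((5 + 20) - 18) - 20 = (25 - 18) - 20 = 7 - 20 = -13)
t = -546 (t = -13*(2*0 + 42) = -13*(0 + 42) = -13*42 = -546)
1/(t + (10 - 58)*47) = 1/(-546 + (10 - 58)*47) = 1/(-546 - 48*47) = 1/(-546 - 2256) = 1/(-2802) = -1/2802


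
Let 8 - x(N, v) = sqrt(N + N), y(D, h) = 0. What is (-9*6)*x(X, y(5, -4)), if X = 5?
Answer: -432 + 54*sqrt(10) ≈ -261.24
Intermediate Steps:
x(N, v) = 8 - sqrt(2)*sqrt(N) (x(N, v) = 8 - sqrt(N + N) = 8 - sqrt(2*N) = 8 - sqrt(2)*sqrt(N))
(-9*6)*x(X, y(5, -4)) = (-9*6)*(8 - sqrt(2)*sqrt(5)) = -54*(8 - sqrt(10)) = -432 + 54*sqrt(10)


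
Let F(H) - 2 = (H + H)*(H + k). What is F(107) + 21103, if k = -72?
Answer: 28595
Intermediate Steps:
F(H) = 2 + 2*H*(-72 + H) (F(H) = 2 + (H + H)*(H - 72) = 2 + (2*H)*(-72 + H) = 2 + 2*H*(-72 + H))
F(107) + 21103 = (2 - 144*107 + 2*107²) + 21103 = (2 - 15408 + 2*11449) + 21103 = (2 - 15408 + 22898) + 21103 = 7492 + 21103 = 28595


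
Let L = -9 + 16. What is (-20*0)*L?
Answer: 0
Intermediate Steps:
L = 7
(-20*0)*L = -20*0*7 = 0*7 = 0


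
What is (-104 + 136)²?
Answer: 1024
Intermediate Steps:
(-104 + 136)² = 32² = 1024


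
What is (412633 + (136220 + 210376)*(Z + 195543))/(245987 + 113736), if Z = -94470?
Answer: 35031910141/359723 ≈ 97386.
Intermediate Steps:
(412633 + (136220 + 210376)*(Z + 195543))/(245987 + 113736) = (412633 + (136220 + 210376)*(-94470 + 195543))/(245987 + 113736) = (412633 + 346596*101073)/359723 = (412633 + 35031497508)*(1/359723) = 35031910141*(1/359723) = 35031910141/359723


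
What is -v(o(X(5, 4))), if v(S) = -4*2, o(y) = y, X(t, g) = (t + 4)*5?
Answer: 8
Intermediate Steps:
X(t, g) = 20 + 5*t (X(t, g) = (4 + t)*5 = 20 + 5*t)
v(S) = -8
-v(o(X(5, 4))) = -1*(-8) = 8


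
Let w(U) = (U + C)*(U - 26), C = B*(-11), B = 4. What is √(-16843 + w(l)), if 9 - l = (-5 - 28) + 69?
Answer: 2*I*√3270 ≈ 114.37*I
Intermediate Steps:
C = -44 (C = 4*(-11) = -44)
l = -27 (l = 9 - ((-5 - 28) + 69) = 9 - (-33 + 69) = 9 - 1*36 = 9 - 36 = -27)
w(U) = (-44 + U)*(-26 + U) (w(U) = (U - 44)*(U - 26) = (-44 + U)*(-26 + U))
√(-16843 + w(l)) = √(-16843 + (1144 + (-27)² - 70*(-27))) = √(-16843 + (1144 + 729 + 1890)) = √(-16843 + 3763) = √(-13080) = 2*I*√3270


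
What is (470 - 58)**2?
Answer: 169744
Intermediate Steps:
(470 - 58)**2 = 412**2 = 169744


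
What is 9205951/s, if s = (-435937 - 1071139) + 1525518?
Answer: 9205951/18442 ≈ 499.18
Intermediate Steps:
s = 18442 (s = -1507076 + 1525518 = 18442)
9205951/s = 9205951/18442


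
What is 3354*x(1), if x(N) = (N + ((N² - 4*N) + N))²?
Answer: 3354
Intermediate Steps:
x(N) = (N² - 2*N)² (x(N) = (N + (N² - 3*N))² = (N² - 2*N)²)
3354*x(1) = 3354*(1²*(-2 + 1)²) = 3354*(1*(-1)²) = 3354*(1*1) = 3354*1 = 3354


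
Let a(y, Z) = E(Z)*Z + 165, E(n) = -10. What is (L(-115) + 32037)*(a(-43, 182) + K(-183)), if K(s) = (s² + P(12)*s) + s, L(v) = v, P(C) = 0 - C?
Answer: 1080463934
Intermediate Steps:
P(C) = -C
K(s) = s² - 11*s (K(s) = (s² + (-1*12)*s) + s = (s² - 12*s) + s = s² - 11*s)
a(y, Z) = 165 - 10*Z (a(y, Z) = -10*Z + 165 = 165 - 10*Z)
(L(-115) + 32037)*(a(-43, 182) + K(-183)) = (-115 + 32037)*((165 - 10*182) - 183*(-11 - 183)) = 31922*((165 - 1820) - 183*(-194)) = 31922*(-1655 + 35502) = 31922*33847 = 1080463934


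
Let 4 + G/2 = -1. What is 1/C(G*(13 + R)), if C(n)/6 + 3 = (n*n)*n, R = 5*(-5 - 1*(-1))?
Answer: 1/2057982 ≈ 4.8591e-7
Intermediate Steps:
G = -10 (G = -8 + 2*(-1) = -8 - 2 = -10)
R = -20 (R = 5*(-5 + 1) = 5*(-4) = -20)
C(n) = -18 + 6*n**3 (C(n) = -18 + 6*((n*n)*n) = -18 + 6*(n**2*n) = -18 + 6*n**3)
1/C(G*(13 + R)) = 1/(-18 + 6*(-10*(13 - 20))**3) = 1/(-18 + 6*(-10*(-7))**3) = 1/(-18 + 6*70**3) = 1/(-18 + 6*343000) = 1/(-18 + 2058000) = 1/2057982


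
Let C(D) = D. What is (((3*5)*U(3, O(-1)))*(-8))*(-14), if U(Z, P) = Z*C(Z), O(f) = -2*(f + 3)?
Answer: 15120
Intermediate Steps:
O(f) = -6 - 2*f (O(f) = -2*(3 + f) = -6 - 2*f)
U(Z, P) = Z² (U(Z, P) = Z*Z = Z²)
(((3*5)*U(3, O(-1)))*(-8))*(-14) = (((3*5)*3²)*(-8))*(-14) = ((15*9)*(-8))*(-14) = (135*(-8))*(-14) = -1080*(-14) = 15120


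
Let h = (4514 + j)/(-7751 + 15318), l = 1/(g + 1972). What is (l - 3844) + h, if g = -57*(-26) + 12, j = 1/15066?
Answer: -379669935544454/98784831663 ≈ -3843.4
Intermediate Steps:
j = 1/15066 ≈ 6.6375e-5
g = 1494 (g = 1482 + 12 = 1494)
l = 1/3466 (l = 1/(1494 + 1972) = 1/3466 ≈ 0.00028852)
h = 68007925/114004422 (h = (4514 + 1/15066)/(-7751 + 15318) = (68007925/15066)/7567 = (68007925/15066)*(1/7567) = 68007925/114004422 ≈ 0.59654)
(l - 3844) + h = (1/3466 - 3844) + 68007925/114004422 = -13323303/3466 + 68007925/114004422 = -379669935544454/98784831663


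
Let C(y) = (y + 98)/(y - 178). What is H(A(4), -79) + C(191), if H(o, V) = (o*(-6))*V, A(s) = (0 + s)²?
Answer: 98881/13 ≈ 7606.2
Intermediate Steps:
A(s) = s²
C(y) = (98 + y)/(-178 + y)
H(o, V) = -6*V*o (H(o, V) = (-6*o)*V = -6*V*o)
H(A(4), -79) + C(191) = -6*(-79)*4² + (98 + 191)/(-178 + 191) = -6*(-79)*16 + 289/13 = 7584 + (1/13)*289 = 7584 + 289/13 = 98881/13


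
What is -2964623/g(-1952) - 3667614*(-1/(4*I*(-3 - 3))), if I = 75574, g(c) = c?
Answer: 111875059665/73760224 ≈ 1516.7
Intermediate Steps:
-2964623/g(-1952) - 3667614*(-1/(4*I*(-3 - 3))) = -2964623/(-1952) - 3667614*(-1/(302296*(-3 - 3))) = -2964623*(-1/1952) - 3667614/(-6*(-4)*75574) = 2964623/1952 - 3667614/(24*75574) = 2964623/1952 - 3667614/1813776 = 2964623/1952 - 3667614*1/1813776 = 2964623/1952 - 611269/302296 = 111875059665/73760224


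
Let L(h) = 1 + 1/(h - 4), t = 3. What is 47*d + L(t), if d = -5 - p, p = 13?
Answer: -846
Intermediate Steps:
L(h) = 1 + 1/(-4 + h)
d = -18 (d = -5 - 1*13 = -5 - 13 = -18)
47*d + L(t) = 47*(-18) + (-3 + 3)/(-4 + 3) = -846 + 0/(-1) = -846 - 1*0 = -846 + 0 = -846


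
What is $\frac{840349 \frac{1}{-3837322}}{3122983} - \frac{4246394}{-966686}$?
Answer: $\frac{25444161802173081915}{5792330007187491418} \approx 4.3927$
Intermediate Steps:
$\frac{840349 \frac{1}{-3837322}}{3122983} - \frac{4246394}{-966686} = 840349 \left(- \frac{1}{3837322}\right) \frac{1}{3122983} - - \frac{2123197}{483343} = \left(- \frac{840349}{3837322}\right) \frac{1}{3122983} + \frac{2123197}{483343} = - \frac{840349}{11983891371526} + \frac{2123197}{483343} = \frac{25444161802173081915}{5792330007187491418}$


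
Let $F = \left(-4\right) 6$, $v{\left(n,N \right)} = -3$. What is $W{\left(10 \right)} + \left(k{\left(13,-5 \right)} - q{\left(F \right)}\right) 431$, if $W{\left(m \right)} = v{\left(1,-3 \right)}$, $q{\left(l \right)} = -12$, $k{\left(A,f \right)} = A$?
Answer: $10772$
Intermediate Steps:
$F = -24$
$W{\left(m \right)} = -3$
$W{\left(10 \right)} + \left(k{\left(13,-5 \right)} - q{\left(F \right)}\right) 431 = -3 + \left(13 - -12\right) 431 = -3 + \left(13 + 12\right) 431 = -3 + 25 \cdot 431 = -3 + 10775 = 10772$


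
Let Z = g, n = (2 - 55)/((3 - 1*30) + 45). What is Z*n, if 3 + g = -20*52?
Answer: 55279/18 ≈ 3071.1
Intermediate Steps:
g = -1043 (g = -3 - 20*52 = -3 - 1040 = -1043)
n = -53/18 (n = -53/((3 - 30) + 45) = -53/(-27 + 45) = -53/18 ≈ -2.9444)
Z = -1043
Z*n = -1043*(-53/18) = 55279/18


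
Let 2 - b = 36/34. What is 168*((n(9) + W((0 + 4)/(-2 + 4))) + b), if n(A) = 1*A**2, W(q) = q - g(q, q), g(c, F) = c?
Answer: 234024/17 ≈ 13766.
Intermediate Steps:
W(q) = 0 (W(q) = q - q = 0)
n(A) = A**2
b = 16/17 (b = 2 - 36/34 = 2 - 1*18/17 = 2 - 18/17 = 16/17 ≈ 0.94118)
168*((n(9) + W((0 + 4)/(-2 + 4))) + b) = 168*((9**2 + 0) + 16/17) = 168*((81 + 0) + 16/17) = 168*(81 + 16/17) = 168*(1393/17) = 234024/17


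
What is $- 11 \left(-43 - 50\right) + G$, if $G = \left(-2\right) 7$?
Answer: $1009$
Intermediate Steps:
$G = -14$
$- 11 \left(-43 - 50\right) + G = - 11 \left(-43 - 50\right) - 14 = \left(-11\right) \left(-93\right) - 14 = 1023 - 14 = 1009$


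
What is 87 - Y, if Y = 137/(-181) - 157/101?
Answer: 1632701/18281 ≈ 89.311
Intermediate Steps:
Y = -42254/18281 (Y = 137*(-1/181) - 157*1/101 = -137/181 - 157/101 = -42254/18281 ≈ -2.3114)
87 - Y = 87 - 1*(-42254/18281) = 87 + 42254/18281 = 1632701/18281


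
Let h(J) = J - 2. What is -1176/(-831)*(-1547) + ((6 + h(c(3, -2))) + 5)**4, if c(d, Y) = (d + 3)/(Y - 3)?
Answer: 261808157/173125 ≈ 1512.3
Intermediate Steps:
c(d, Y) = (3 + d)/(-3 + Y)
h(J) = -2 + J
-1176/(-831)*(-1547) + ((6 + h(c(3, -2))) + 5)**4 = -1176/(-831)*(-1547) + ((6 + (-2 + (3 + 3)/(-3 - 2))) + 5)**4 = -1176*(-1/831)*(-1547) + ((6 + (-2 + 6/(-5))) + 5)**4 = (392/277)*(-1547) + ((6 + (-2 - 1/5*6)) + 5)**4 = -606424/277 + ((6 + (-2 - 6/5)) + 5)**4 = -606424/277 + ((6 - 16/5) + 5)**4 = -606424/277 + (14/5 + 5)**4 = -606424/277 + (39/5)**4 = -606424/277 + 2313441/625 = 261808157/173125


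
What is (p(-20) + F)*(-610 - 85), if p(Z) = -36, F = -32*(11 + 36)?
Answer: 1070300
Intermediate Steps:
F = -1504 (F = -32*47 = -1504)
(p(-20) + F)*(-610 - 85) = (-36 - 1504)*(-610 - 85) = -1540*(-695) = 1070300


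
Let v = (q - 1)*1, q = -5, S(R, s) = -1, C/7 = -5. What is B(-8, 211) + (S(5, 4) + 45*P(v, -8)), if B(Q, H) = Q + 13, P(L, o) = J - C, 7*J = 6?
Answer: 11323/7 ≈ 1617.6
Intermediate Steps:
C = -35 (C = 7*(-5) = -35)
J = 6/7 (J = (1/7)*6 = 6/7 ≈ 0.85714)
v = -6 (v = (-5 - 1)*1 = -6*1 = -6)
P(L, o) = 251/7 (P(L, o) = 6/7 - 1*(-35) = 6/7 + 35 = 251/7)
B(Q, H) = 13 + Q
B(-8, 211) + (S(5, 4) + 45*P(v, -8)) = (13 - 8) + (-1 + 45*(251/7)) = 5 + (-1 + 11295/7) = 5 + 11288/7 = 11323/7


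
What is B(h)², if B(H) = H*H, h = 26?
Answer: 456976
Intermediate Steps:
B(H) = H²
B(h)² = (26²)² = 676² = 456976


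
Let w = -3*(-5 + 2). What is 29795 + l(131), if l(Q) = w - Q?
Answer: 29673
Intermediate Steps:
w = 9 (w = -3*(-3) = 9)
l(Q) = 9 - Q
29795 + l(131) = 29795 + (9 - 1*131) = 29795 + (9 - 131) = 29795 - 122 = 29673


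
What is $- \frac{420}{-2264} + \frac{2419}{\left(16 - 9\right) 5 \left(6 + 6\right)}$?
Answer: $\frac{706627}{118860} \approx 5.945$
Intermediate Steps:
$- \frac{420}{-2264} + \frac{2419}{\left(16 - 9\right) 5 \left(6 + 6\right)} = \left(-420\right) \left(- \frac{1}{2264}\right) + \frac{2419}{7 \cdot 5 \cdot 12} = \frac{105}{566} + \frac{2419}{7 \cdot 60} = \frac{105}{566} + \frac{2419}{420} = \frac{706627}{118860}$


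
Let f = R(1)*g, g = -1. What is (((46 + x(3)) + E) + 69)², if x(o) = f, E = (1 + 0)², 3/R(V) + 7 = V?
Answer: 54289/4 ≈ 13572.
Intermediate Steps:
R(V) = 3/(-7 + V)
E = 1 (E = 1² = 1)
f = ½ (f = (3/(-7 + 1))*(-1) = (3/(-6))*(-1) = (3*(-⅙))*(-1) = -½*(-1) = ½ ≈ 0.50000)
x(o) = ½
(((46 + x(3)) + E) + 69)² = (((46 + ½) + 1) + 69)² = ((93/2 + 1) + 69)² = (95/2 + 69)² = (233/2)² = 54289/4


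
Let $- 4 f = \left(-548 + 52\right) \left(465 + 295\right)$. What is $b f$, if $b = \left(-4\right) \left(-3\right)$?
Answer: $1130880$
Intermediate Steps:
$b = 12$
$f = 94240$ ($f = - \frac{\left(-548 + 52\right) \left(465 + 295\right)}{4} = - \frac{\left(-496\right) 760}{4} = \left(- \frac{1}{4}\right) \left(-376960\right) = 94240$)
$b f = 12 \cdot 94240 = 1130880$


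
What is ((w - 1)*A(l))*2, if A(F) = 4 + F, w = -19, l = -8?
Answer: 160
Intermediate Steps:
((w - 1)*A(l))*2 = ((-19 - 1)*(4 - 8))*2 = -20*(-4)*2 = 80*2 = 160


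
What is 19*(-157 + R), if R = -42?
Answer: -3781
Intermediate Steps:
19*(-157 + R) = 19*(-157 - 42) = 19*(-199) = -3781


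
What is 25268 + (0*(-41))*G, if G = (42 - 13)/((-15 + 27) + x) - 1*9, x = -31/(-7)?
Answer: 25268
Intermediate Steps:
x = 31/7 (x = -31*(-1/7) = 31/7 ≈ 4.4286)
G = -832/115 (G = (42 - 13)/((-15 + 27) + 31/7) - 1*9 = 29/(12 + 31/7) - 9 = 29/(115/7) - 9 = 29*(7/115) - 9 = 203/115 - 9 = -832/115 ≈ -7.2348)
25268 + (0*(-41))*G = 25268 + (0*(-41))*(-832/115) = 25268 + 0*(-832/115) = 25268 + 0 = 25268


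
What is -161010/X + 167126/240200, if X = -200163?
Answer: 12021173923/8013192100 ≈ 1.5002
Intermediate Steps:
-161010/X + 167126/240200 = -161010/(-200163) + 167126/240200 = -161010*(-1/200163) + 167126*(1/240200) = 53670/66721 + 83563/120100 = 12021173923/8013192100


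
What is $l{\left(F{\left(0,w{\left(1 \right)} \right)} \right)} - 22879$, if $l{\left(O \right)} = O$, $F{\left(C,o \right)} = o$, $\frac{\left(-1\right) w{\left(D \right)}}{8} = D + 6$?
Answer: $-22935$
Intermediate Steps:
$w{\left(D \right)} = -48 - 8 D$ ($w{\left(D \right)} = - 8 \left(D + 6\right) = - 8 \left(6 + D\right) = -48 - 8 D$)
$l{\left(F{\left(0,w{\left(1 \right)} \right)} \right)} - 22879 = \left(-48 - 8\right) - 22879 = -56 - 22879 = -22935$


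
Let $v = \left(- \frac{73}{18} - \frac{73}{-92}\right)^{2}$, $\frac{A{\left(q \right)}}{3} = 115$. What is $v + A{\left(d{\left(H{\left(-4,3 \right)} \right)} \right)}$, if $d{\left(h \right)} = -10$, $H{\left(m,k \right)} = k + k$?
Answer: $\frac{243821881}{685584} \approx 355.64$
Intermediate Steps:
$H{\left(m,k \right)} = 2 k$
$A{\left(q \right)} = 345$ ($A{\left(q \right)} = 3 \cdot 115 = 345$)
$v = \frac{7295401}{685584}$ ($v = \left(\left(-73\right) \frac{1}{18} - - \frac{73}{92}\right)^{2} = \left(- \frac{73}{18} + \frac{73}{92}\right)^{2} = \left(- \frac{2701}{828}\right)^{2} = \frac{7295401}{685584} \approx 10.641$)
$v + A{\left(d{\left(H{\left(-4,3 \right)} \right)} \right)} = \frac{7295401}{685584} + 345 = \frac{243821881}{685584}$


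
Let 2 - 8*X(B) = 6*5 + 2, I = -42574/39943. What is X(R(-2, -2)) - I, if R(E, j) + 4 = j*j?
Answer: -428849/159772 ≈ -2.6841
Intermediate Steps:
R(E, j) = -4 + j**2 (R(E, j) = -4 + j*j = -4 + j**2)
I = -42574/39943 (I = -42574*1/39943 = -42574/39943 ≈ -1.0659)
X(B) = -15/4 (X(B) = 1/4 - (6*5 + 2)/8 = 1/4 - (30 + 2)/8 = 1/4 - 1/8*32 = 1/4 - 4 = -15/4)
X(R(-2, -2)) - I = -15/4 - 1*(-42574/39943) = -15/4 + 42574/39943 = -428849/159772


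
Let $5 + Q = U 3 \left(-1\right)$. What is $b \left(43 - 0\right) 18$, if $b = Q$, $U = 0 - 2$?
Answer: $774$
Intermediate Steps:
$U = -2$ ($U = 0 - 2 = -2$)
$Q = 1$ ($Q = -5 + \left(-2\right) 3 \left(-1\right) = -5 - -6 = -5 + 6 = 1$)
$b = 1$
$b \left(43 - 0\right) 18 = 1 \left(43 - 0\right) 18 = 1 \left(43 + 0\right) 18 = 1 \cdot 43 \cdot 18 = 43 \cdot 18 = 774$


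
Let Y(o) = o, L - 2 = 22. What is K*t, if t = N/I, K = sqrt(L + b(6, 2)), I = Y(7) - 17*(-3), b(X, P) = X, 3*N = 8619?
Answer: 2873*sqrt(30)/58 ≈ 271.31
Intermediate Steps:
N = 2873 (N = (1/3)*8619 = 2873)
L = 24 (L = 2 + 22 = 24)
I = 58 (I = 7 - 17*(-3) = 7 + 51 = 58)
K = sqrt(30) (K = sqrt(24 + 6) = sqrt(30) ≈ 5.4772)
t = 2873/58 ≈ 49.534
K*t = sqrt(30)*(2873/58) = 2873*sqrt(30)/58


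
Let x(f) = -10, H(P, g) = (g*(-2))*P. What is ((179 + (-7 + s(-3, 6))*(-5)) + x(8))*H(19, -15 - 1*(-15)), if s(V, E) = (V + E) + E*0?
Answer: 0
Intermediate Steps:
H(P, g) = -2*P*g (H(P, g) = (-2*g)*P = -2*P*g)
s(V, E) = E + V (s(V, E) = (E + V) + 0 = E + V)
((179 + (-7 + s(-3, 6))*(-5)) + x(8))*H(19, -15 - 1*(-15)) = ((179 + (-7 + (6 - 3))*(-5)) - 10)*(-2*19*(-15 - 1*(-15))) = ((179 + (-7 + 3)*(-5)) - 10)*(-2*19*(-15 + 15)) = ((179 - 4*(-5)) - 10)*(-2*19*0) = ((179 + 20) - 10)*0 = (199 - 10)*0 = 189*0 = 0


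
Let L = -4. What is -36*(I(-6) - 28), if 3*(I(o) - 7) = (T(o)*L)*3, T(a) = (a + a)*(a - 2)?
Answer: 14580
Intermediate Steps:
T(a) = 2*a*(-2 + a) (T(a) = (2*a)*(-2 + a) = 2*a*(-2 + a))
I(o) = 7 - 8*o*(-2 + o) (I(o) = 7 + (((2*o*(-2 + o))*(-4))*3)/3 = 7 + (-8*o*(-2 + o)*3)/3 = 7 + (-24*o*(-2 + o))/3 = 7 - 8*o*(-2 + o))
-36*(I(-6) - 28) = -36*((7 - 8*(-6)*(-2 - 6)) - 28) = -36*((7 - 8*(-6)*(-8)) - 28) = -36*((7 - 384) - 28) = -36*(-377 - 28) = -36*(-405) = 14580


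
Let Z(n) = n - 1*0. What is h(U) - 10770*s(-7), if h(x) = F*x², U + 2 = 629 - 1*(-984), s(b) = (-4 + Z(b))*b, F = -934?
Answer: -2424859104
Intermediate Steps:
Z(n) = n (Z(n) = n + 0 = n)
s(b) = b*(-4 + b) (s(b) = (-4 + b)*b = b*(-4 + b))
U = 1611 (U = -2 + (629 - 1*(-984)) = -2 + (629 + 984) = -2 + 1613 = 1611)
h(x) = -934*x²
h(U) - 10770*s(-7) = -934*1611² - 10770*(-7*(-4 - 7)) = -934*2595321 - 10770*(-7*(-11)) = -2424029814 - 10770*77 = -2424029814 - 1*829290 = -2424029814 - 829290 = -2424859104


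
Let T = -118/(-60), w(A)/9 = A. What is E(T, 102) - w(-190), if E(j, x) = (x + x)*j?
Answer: 10556/5 ≈ 2111.2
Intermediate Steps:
w(A) = 9*A
T = 59/30 (T = -118*(-1/60) = 59/30 ≈ 1.9667)
E(j, x) = 2*j*x (E(j, x) = (2*x)*j = 2*j*x)
E(T, 102) - w(-190) = 2*(59/30)*102 - 9*(-190) = 2006/5 - 1*(-1710) = 2006/5 + 1710 = 10556/5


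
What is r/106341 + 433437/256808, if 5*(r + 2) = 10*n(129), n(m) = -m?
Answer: 46025353937/27309219528 ≈ 1.6853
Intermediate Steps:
r = -260 (r = -2 + (10*(-1*129))/5 = -2 + (10*(-129))/5 = -2 + (1/5)*(-1290) = -2 - 258 = -260)
r/106341 + 433437/256808 = -260/106341 + 433437/256808 = 46025353937/27309219528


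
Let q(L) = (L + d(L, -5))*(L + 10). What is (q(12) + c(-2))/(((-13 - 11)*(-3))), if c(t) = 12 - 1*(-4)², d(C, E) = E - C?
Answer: -19/12 ≈ -1.5833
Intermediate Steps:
q(L) = -50 - 5*L (q(L) = (L + (-5 - L))*(L + 10) = -5*(10 + L) = -50 - 5*L)
c(t) = -4 (c(t) = 12 - 1*16 = 12 - 16 = -4)
(q(12) + c(-2))/(((-13 - 11)*(-3))) = ((-50 - 5*12) - 4)/(((-13 - 11)*(-3))) = ((-50 - 60) - 4)/((-24*(-3))) = (-110 - 4)/72 = -114*1/72 = -19/12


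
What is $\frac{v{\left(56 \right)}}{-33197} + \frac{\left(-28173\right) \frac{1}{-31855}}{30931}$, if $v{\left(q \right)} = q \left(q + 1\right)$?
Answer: $- \frac{3144164700879}{32709236644985} \approx -0.096125$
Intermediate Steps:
$v{\left(q \right)} = q \left(1 + q\right)$
$\frac{v{\left(56 \right)}}{-33197} + \frac{\left(-28173\right) \frac{1}{-31855}}{30931} = \frac{56 \left(1 + 56\right)}{-33197} + \frac{\left(-28173\right) \frac{1}{-31855}}{30931} = 56 \cdot 57 \left(- \frac{1}{33197}\right) + \left(-28173\right) \left(- \frac{1}{31855}\right) \frac{1}{30931} = 3192 \left(- \frac{1}{33197}\right) + \frac{28173}{31855} \cdot \frac{1}{30931} = - \frac{3192}{33197} + \frac{28173}{985307005} = - \frac{3144164700879}{32709236644985}$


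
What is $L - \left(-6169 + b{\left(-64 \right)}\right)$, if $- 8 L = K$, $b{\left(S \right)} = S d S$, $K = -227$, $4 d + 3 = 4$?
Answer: $\frac{41387}{8} \approx 5173.4$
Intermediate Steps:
$d = \frac{1}{4}$ ($d = - \frac{3}{4} + \frac{1}{4} \cdot 4 = - \frac{3}{4} + 1 = \frac{1}{4} \approx 0.25$)
$b{\left(S \right)} = \frac{S^{2}}{4}$ ($b{\left(S \right)} = S \frac{1}{4} S = \frac{S}{4} S = \frac{S^{2}}{4}$)
$L = \frac{227}{8}$ ($L = \left(- \frac{1}{8}\right) \left(-227\right) = \frac{227}{8} \approx 28.375$)
$L - \left(-6169 + b{\left(-64 \right)}\right) = \frac{227}{8} + \left(6169 - \frac{\left(-64\right)^{2}}{4}\right) = \frac{227}{8} + \left(6169 - \frac{1}{4} \cdot 4096\right) = \frac{227}{8} + \left(6169 - 1024\right) = \frac{227}{8} + 5145 = \frac{41387}{8}$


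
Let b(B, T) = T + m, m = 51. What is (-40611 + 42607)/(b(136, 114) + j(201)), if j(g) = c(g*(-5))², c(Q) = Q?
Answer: 998/505095 ≈ 0.0019759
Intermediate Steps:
b(B, T) = 51 + T (b(B, T) = T + 51 = 51 + T)
j(g) = 25*g² (j(g) = (g*(-5))² = (-5*g)² = 25*g²)
(-40611 + 42607)/(b(136, 114) + j(201)) = (-40611 + 42607)/((51 + 114) + 25*201²) = 1996/(165 + 25*40401) = 1996/(165 + 1010025) = 1996/1010190 = 1996*(1/1010190) = 998/505095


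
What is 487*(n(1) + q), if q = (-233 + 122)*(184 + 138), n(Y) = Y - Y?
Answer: -17406354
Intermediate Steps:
n(Y) = 0
q = -35742 (q = -111*322 = -35742)
487*(n(1) + q) = 487*(0 - 35742) = 487*(-35742) = -17406354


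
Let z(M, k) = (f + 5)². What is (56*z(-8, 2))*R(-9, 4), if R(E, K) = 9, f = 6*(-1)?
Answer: 504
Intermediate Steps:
f = -6
z(M, k) = 1 (z(M, k) = (-6 + 5)² = (-1)² = 1)
(56*z(-8, 2))*R(-9, 4) = (56*1)*9 = 56*9 = 504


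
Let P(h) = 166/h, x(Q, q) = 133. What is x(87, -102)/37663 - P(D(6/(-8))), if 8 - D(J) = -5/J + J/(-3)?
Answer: -75022967/489619 ≈ -153.23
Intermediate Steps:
D(J) = 8 + 5/J + J/3 (D(J) = 8 - (-5/J + J/(-3)) = 8 - (-5/J + J*(-⅓)) = 8 - (-5/J - J/3) = 8 + (5/J + J/3) = 8 + 5/J + J/3)
x(87, -102)/37663 - P(D(6/(-8))) = 133/37663 - 166/(8 + 5/((6/(-8))) + (6/(-8))/3) = 133*(1/37663) - 166/(8 + 5/((6*(-⅛))) + (6*(-⅛))/3) = 133/37663 - 166/(8 + 5/(-¾) + (⅓)*(-¾)) = 133/37663 - 166/(8 + 5*(-4/3) - ¼) = 133/37663 - 166/(8 - 20/3 - ¼) = 133/37663 - 166/13/12 = 133/37663 - 166*12/13 = 133/37663 - 1*1992/13 = 133/37663 - 1992/13 = -75022967/489619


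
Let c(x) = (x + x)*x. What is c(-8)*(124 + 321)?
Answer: 56960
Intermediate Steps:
c(x) = 2*x² (c(x) = (2*x)*x = 2*x²)
c(-8)*(124 + 321) = (2*(-8)²)*(124 + 321) = (2*64)*445 = 128*445 = 56960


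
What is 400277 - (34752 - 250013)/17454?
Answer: 6986650019/17454 ≈ 4.0029e+5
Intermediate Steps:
400277 - (34752 - 250013)/17454 = 400277 - (-215261)/17454 = 400277 - 1*(-215261/17454) = 400277 + 215261/17454 = 6986650019/17454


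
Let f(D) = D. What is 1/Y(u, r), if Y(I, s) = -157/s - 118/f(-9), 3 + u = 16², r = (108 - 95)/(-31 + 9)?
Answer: 117/32620 ≈ 0.0035868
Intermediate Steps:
r = -13/22 (r = 13/(-22) = 13*(-1/22) = -13/22 ≈ -0.59091)
u = 253 (u = -3 + 16² = -3 + 256 = 253)
Y(I, s) = 118/9 - 157/s (Y(I, s) = -157/s - 118/(-9) = -157/s - 118*(-⅑) = -157/s + 118/9 = 118/9 - 157/s)
1/Y(u, r) = 1/(118/9 - 157/(-13/22)) = 1/(118/9 - 157*(-22/13)) = 1/(118/9 + 3454/13) = 1/(32620/117) = 117/32620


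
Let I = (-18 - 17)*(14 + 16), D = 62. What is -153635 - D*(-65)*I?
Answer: -4385135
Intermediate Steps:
I = -1050 (I = -35*30 = -1050)
-153635 - D*(-65)*I = -153635 - 62*(-65)*(-1050) = -153635 - (-4030)*(-1050) = -153635 - 1*4231500 = -153635 - 4231500 = -4385135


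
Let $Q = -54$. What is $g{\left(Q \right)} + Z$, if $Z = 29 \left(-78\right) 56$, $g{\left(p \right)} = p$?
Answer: $-126726$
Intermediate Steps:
$Z = -126672$ ($Z = \left(-2262\right) 56 = -126672$)
$g{\left(Q \right)} + Z = -54 - 126672 = -126726$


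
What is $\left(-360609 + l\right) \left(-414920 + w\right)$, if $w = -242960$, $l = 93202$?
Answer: $175921717160$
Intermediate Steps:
$\left(-360609 + l\right) \left(-414920 + w\right) = \left(-360609 + 93202\right) \left(-414920 - 242960\right) = \left(-267407\right) \left(-657880\right) = 175921717160$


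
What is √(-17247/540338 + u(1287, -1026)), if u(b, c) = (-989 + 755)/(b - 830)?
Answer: I*√33168477246486486/246934466 ≈ 0.73753*I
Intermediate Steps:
u(b, c) = -234/(-830 + b)
√(-17247/540338 + u(1287, -1026)) = √(-17247/540338 - 234/(-830 + 1287)) = √(-17247*1/540338 - 234/457) = √(-17247/540338 - 234*1/457) = √(-17247/540338 - 234/457) = √(-134320971/246934466) = I*√33168477246486486/246934466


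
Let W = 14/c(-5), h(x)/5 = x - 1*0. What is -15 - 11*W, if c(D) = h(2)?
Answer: -152/5 ≈ -30.400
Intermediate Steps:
h(x) = 5*x (h(x) = 5*(x - 1*0) = 5*(x + 0) = 5*x)
c(D) = 10 (c(D) = 5*2 = 10)
W = 7/5 (W = 14/10 = 14*(⅒) = 7/5 ≈ 1.4000)
-15 - 11*W = -15 - 11*7/5 = -15 - 77/5 = -152/5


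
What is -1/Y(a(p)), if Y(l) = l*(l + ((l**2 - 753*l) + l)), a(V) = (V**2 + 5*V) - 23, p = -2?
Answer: 1/655980 ≈ 1.5244e-6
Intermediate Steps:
a(V) = -23 + V**2 + 5*V
Y(l) = l*(l**2 - 751*l) (Y(l) = l*(l + (l**2 - 752*l)) = l*(l**2 - 751*l))
-1/Y(a(p)) = -1/((-23 + (-2)**2 + 5*(-2))**2*(-751 + (-23 + (-2)**2 + 5*(-2)))) = -1/((-23 + 4 - 10)**2*(-751 + (-23 + 4 - 10))) = -1/((-29)**2*(-751 - 29)) = -1/(841*(-780)) = -1/(-655980) = -1*(-1/655980) = 1/655980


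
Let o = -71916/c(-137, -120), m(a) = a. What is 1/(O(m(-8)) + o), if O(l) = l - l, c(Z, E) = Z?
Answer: 137/71916 ≈ 0.0019050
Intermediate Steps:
O(l) = 0
o = 71916/137 (o = -71916/(-137) = -71916*(-1/137) = 71916/137 ≈ 524.93)
1/(O(m(-8)) + o) = 1/(0 + 71916/137) = 1/(71916/137) = 137/71916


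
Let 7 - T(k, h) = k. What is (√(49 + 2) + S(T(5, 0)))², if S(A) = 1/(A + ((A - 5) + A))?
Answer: (1 + √51)² ≈ 66.283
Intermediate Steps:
T(k, h) = 7 - k
S(A) = 1/(-5 + 3*A) (S(A) = 1/(A + ((-5 + A) + A)) = 1/(A + (-5 + 2*A)) = 1/(-5 + 3*A))
(√(49 + 2) + S(T(5, 0)))² = (√(49 + 2) + 1/(-5 + 3*(7 - 1*5)))² = (√51 + 1/(-5 + 3*(7 - 5)))² = (√51 + 1/(-5 + 3*2))² = (√51 + 1/(-5 + 6))² = (√51 + 1/1)² = (√51 + 1)² = (1 + √51)²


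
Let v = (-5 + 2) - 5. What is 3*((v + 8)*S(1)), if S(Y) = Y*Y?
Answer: 0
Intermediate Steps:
S(Y) = Y²
v = -8 (v = -3 - 5 = -8)
3*((v + 8)*S(1)) = 3*((-8 + 8)*1²) = 3*(0*1) = 3*0 = 0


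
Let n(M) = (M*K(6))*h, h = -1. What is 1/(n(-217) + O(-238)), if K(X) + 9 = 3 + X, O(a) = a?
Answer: -1/238 ≈ -0.0042017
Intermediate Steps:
K(X) = -6 + X (K(X) = -9 + (3 + X) = -6 + X)
n(M) = 0 (n(M) = (M*(-6 + 6))*(-1) = (M*0)*(-1) = 0*(-1) = 0)
1/(n(-217) + O(-238)) = 1/(0 - 238) = 1/(-238) = -1/238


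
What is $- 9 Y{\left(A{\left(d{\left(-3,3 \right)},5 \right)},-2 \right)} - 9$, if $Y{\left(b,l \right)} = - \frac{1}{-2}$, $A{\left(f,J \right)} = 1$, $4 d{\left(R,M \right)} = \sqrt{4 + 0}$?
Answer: $- \frac{27}{2} \approx -13.5$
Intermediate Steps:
$d{\left(R,M \right)} = \frac{1}{2}$ ($d{\left(R,M \right)} = \frac{\sqrt{4 + 0}}{4} = \frac{\sqrt{4}}{4} = \frac{1}{4} \cdot 2 = \frac{1}{2}$)
$Y{\left(b,l \right)} = \frac{1}{2}$ ($Y{\left(b,l \right)} = \left(-1\right) \left(- \frac{1}{2}\right) = \frac{1}{2}$)
$- 9 Y{\left(A{\left(d{\left(-3,3 \right)},5 \right)},-2 \right)} - 9 = \left(-9\right) \frac{1}{2} - 9 = - \frac{9}{2} - 9 = - \frac{27}{2}$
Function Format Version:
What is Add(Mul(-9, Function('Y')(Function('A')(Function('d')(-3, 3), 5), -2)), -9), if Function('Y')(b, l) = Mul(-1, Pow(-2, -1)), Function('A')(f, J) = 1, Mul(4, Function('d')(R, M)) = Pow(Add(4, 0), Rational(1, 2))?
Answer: Rational(-27, 2) ≈ -13.500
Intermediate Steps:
Function('d')(R, M) = Rational(1, 2) (Function('d')(R, M) = Mul(Rational(1, 4), Pow(Add(4, 0), Rational(1, 2))) = Mul(Rational(1, 4), Pow(4, Rational(1, 2))) = Mul(Rational(1, 4), 2) = Rational(1, 2))
Function('Y')(b, l) = Rational(1, 2) (Function('Y')(b, l) = Mul(-1, Rational(-1, 2)) = Rational(1, 2))
Add(Mul(-9, Function('Y')(Function('A')(Function('d')(-3, 3), 5), -2)), -9) = Add(Mul(-9, Rational(1, 2)), -9) = Add(Rational(-9, 2), -9) = Rational(-27, 2)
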